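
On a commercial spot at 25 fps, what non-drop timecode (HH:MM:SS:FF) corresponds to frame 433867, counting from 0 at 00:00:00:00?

04:49:14:17

433867 ÷ 25 = 17354 full seconds, remainder 17 frames.
17354 s = 4 h 49 min 14 s.
Timecode: 04:49:14:17.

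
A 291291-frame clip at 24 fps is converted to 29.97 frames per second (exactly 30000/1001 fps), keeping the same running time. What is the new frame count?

Target frames = source frames × (target rate / source rate) = 291291 × (30000/1001)/(24) = 291291 × 1250/1001 = 363750.

363750 frames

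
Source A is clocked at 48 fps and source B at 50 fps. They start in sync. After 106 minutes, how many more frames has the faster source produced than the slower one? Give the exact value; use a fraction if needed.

12720 frames

106 min = 6360 s.
A emits 48 × 6360 = 305280 frames; B emits 50 × 6360 = 318000.
Difference = 12720 frames; B is ahead of A.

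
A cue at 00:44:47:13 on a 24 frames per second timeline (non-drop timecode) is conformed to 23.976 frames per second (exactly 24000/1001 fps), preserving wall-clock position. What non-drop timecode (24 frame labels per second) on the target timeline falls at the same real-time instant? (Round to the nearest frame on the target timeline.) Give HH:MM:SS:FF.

Source frame index: (0×3600 + 44×60 + 47) × 24 + 13 = 64501.
Real time: 64501 / (24) = 64501/24 s.
Target frame: (64501/24) × (24000/1001) = 64501000/1001 ≈ 64436.563 → 64437.
At 24 labels/s: frame 64437 → 00:44:44:21.

00:44:44:21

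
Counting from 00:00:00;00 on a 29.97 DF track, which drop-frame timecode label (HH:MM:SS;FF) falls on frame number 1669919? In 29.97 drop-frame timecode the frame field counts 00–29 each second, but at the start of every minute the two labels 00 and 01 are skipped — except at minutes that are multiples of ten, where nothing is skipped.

Each 10-minute DF block holds 10 × 60 × 30 − 9 × 2 = 17982 frames. 1669919 ÷ 17982 → 92 full blocks, remainder 15575.
Within the partial block the first minute is 1800 frames and each further minute 1798, so 8 further minute boundaries passed. Total skipped labels = 18 × 92 + 2 × 8 = 1672.
Non-drop label index = 1669919 + 1672 = 1671591; at 30 labels/s that is 15:28:39:21, i.e. DF 15:28:39;21.

15:28:39;21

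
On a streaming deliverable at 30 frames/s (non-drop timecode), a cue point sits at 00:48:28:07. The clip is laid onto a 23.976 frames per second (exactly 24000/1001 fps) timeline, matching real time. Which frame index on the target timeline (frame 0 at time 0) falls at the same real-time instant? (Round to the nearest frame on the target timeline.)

Source frame index: (0×3600 + 48×60 + 28) × 30 + 7 = 87247.
Real time: 87247 / (30) = 87247/30 s.
Target frame: (87247/30) × (24000/1001) = 69797600/1001 ≈ 69727.872 → 69728.

frame 69728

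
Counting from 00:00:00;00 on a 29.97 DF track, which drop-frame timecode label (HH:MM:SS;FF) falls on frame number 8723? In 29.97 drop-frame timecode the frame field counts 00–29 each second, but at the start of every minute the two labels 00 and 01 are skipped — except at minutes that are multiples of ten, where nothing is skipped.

00:04:51;01

Ten DF minutes hold 17982 frames, so frame 8723 lies in block 0 (frames 0–17981) with 8723 frames into that block.
The block's first minute is 1800 frames and the rest 1798 each; 8723 frames reaches minute 4, so 0 × 18 + 4 × 2 = 8 labels have been skipped so far.
Adding those back, label number 8723 + 8 = 8731 at 30 labels/s is 291 s + 1 f = 0 h 4 min 51 s frame 1, i.e. 00:04:51;01.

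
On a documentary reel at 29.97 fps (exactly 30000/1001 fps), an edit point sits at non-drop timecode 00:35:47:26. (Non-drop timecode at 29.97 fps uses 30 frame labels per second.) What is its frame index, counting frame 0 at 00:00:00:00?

frame 64436

Total seconds to the label: (0 × 3600 + 35 × 60 + 47) = 2147.
Frame index = 2147 × 30 + 26 = 64436.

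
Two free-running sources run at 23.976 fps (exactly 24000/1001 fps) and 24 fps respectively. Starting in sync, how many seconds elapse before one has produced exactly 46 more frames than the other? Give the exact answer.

The gap grows by |24 − 24000/1001| = 24/1001 frames per second.
Time for a 46-frame gap: 46 ÷ (24/1001) = 23023/12 s.

23023/12 seconds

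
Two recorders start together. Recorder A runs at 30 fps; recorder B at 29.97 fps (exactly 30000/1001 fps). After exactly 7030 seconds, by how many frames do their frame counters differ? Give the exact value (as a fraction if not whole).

A emits 30 × 7030 = 210900 frames; B emits 30000/1001 × 7030 = 210900000/1001.
Difference = 210900/1001 frames (≈ 210.6893); B is behind A.

210900/1001 frames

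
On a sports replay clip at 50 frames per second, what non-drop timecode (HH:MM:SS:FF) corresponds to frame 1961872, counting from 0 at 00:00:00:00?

10:53:57:22

1961872 ÷ 50 = 39237 full seconds, remainder 22 frames.
39237 s = 10 h 53 min 57 s.
Timecode: 10:53:57:22.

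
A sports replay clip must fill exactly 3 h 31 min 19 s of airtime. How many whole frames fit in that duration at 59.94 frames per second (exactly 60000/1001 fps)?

3 h 31 min 19 s = 12679 s.
Frames = 12679 × 60000/1001 = 760740000/1001 ≈ 759980.0200.
Complete frames: 759980.

759980 frames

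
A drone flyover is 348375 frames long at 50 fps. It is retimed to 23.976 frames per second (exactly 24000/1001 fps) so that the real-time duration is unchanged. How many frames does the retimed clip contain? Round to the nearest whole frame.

Frames at target rate = 348375 × (24000/1001) / (50) = 167220000/1001 ≈ 167052.947.
Nearest whole frame: 167053.

167053 frames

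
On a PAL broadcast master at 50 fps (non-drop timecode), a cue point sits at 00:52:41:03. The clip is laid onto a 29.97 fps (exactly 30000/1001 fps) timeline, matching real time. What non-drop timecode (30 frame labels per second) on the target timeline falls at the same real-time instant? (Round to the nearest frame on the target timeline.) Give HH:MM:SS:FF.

00:52:37:27

Source frame index: (0×3600 + 52×60 + 41) × 50 + 3 = 158053.
Real time: 158053 / (50) = 158053/50 s.
Target frame: (158053/50) × (30000/1001) = 13547400/143 ≈ 94737.063 → 94737.
At 30 labels/s: frame 94737 → 00:52:37:27.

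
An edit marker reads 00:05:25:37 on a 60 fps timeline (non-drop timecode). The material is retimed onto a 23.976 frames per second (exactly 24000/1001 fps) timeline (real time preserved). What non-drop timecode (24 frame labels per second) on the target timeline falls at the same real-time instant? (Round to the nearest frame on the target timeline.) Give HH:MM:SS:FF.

Source frame index: (0×3600 + 5×60 + 25) × 60 + 37 = 19537.
Real time: 19537 / (60) = 19537/60 s.
Target frame: (19537/60) × (24000/1001) = 1116400/143 ≈ 7806.993 → 7807.
At 24 labels/s: frame 7807 → 00:05:25:07.

00:05:25:07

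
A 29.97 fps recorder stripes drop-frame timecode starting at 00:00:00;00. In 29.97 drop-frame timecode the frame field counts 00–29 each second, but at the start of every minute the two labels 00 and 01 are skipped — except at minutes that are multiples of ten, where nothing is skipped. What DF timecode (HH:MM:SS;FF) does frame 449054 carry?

Ten DF minutes hold 17982 frames, so frame 449054 lies in block 24 (frames 431568–449549) with 17486 frames into that block.
The block's first minute is 1800 frames and the rest 1798 each; 17486 frames reaches minute 9, so 24 × 18 + 9 × 2 = 450 labels have been skipped so far.
Adding those back, label number 449054 + 450 = 449504 at 30 labels/s is 14983 s + 14 f = 4 h 9 min 43 s frame 14, i.e. 04:09:43;14.

04:09:43;14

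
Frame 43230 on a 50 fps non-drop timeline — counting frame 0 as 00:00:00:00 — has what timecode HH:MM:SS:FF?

43230 ÷ 50 = 864 full seconds, remainder 30 frames.
864 s = 0 h 14 min 24 s.
Timecode: 00:14:24:30.

00:14:24:30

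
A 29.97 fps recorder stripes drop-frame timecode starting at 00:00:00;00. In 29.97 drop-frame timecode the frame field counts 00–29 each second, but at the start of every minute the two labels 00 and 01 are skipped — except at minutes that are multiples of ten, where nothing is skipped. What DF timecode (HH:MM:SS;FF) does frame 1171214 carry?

Each 10-minute DF block holds 10 × 60 × 30 − 9 × 2 = 17982 frames. 1171214 ÷ 17982 → 65 full blocks, remainder 2384.
Within the partial block the first minute is 1800 frames and each further minute 1798, so 1 further minute boundary passed. Total skipped labels = 18 × 65 + 2 × 1 = 1172.
Non-drop label index = 1171214 + 1172 = 1172386; at 30 labels/s that is 10:51:19:16, i.e. DF 10:51:19;16.

10:51:19;16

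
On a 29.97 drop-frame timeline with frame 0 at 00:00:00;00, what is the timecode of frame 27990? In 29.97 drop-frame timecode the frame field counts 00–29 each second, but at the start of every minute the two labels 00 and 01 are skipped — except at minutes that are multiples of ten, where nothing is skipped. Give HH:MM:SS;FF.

00:15:33;28

Each 10-minute DF block holds 10 × 60 × 30 − 9 × 2 = 17982 frames. 27990 ÷ 17982 → 1 full block, remainder 10008.
Within the partial block the first minute is 1800 frames and each further minute 1798, so 5 further minute boundaries passed. Total skipped labels = 18 × 1 + 2 × 5 = 28.
Non-drop label index = 27990 + 28 = 28018; at 30 labels/s that is 00:15:33:28, i.e. DF 00:15:33;28.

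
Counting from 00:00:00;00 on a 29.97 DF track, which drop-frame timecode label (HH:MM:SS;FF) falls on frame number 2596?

00:01:26;18

Each 10-minute DF block holds 10 × 60 × 30 − 9 × 2 = 17982 frames. 2596 ÷ 17982 → 0 full blocks, remainder 2596.
Within the partial block the first minute is 1800 frames and each further minute 1798, so 1 further minute boundary passed. Total skipped labels = 18 × 0 + 2 × 1 = 2.
Non-drop label index = 2596 + 2 = 2598; at 30 labels/s that is 00:01:26:18, i.e. DF 00:01:26;18.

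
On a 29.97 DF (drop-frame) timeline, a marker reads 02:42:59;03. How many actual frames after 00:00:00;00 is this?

As if non-drop at 30 labels/s: (2 × 3600 + 42 × 60 + 59) × 30 + 3 = 293373.
Minute boundaries passed: 162; those not divisible by 10: 162 − 16 = 146; dropped labels = 2 × 146 = 292.
Actual frame index = 293373 − 292 = 293081.

293081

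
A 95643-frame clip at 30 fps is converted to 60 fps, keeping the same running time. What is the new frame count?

191286 frames

Frames at target rate = 95643 × (60) / (30) = 191286.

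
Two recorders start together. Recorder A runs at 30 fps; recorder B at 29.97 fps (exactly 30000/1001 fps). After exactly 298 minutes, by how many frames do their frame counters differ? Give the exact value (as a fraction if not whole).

298 min = 17880 s.
A emits 30 × 17880 = 536400 frames; B emits 30000/1001 × 17880 = 536400000/1001.
Difference = 536400/1001 frames (≈ 535.8641); B is behind A.

536400/1001 frames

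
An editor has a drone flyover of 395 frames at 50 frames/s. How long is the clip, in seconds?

7.9 seconds

Running time = 395 / (50) = 7.9 s.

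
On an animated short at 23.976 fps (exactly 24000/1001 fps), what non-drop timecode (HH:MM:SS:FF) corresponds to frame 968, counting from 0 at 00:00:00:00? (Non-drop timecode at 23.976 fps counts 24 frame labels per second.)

968 ÷ 24 = 40 full seconds, remainder 8 frames.
40 s = 0 h 0 min 40 s.
Timecode: 00:00:40:08.

00:00:40:08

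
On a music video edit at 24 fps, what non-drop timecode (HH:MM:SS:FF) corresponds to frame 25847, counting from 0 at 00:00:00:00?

25847 ÷ 24 = 1076 full seconds, remainder 23 frames.
1076 s = 0 h 17 min 56 s.
Timecode: 00:17:56:23.

00:17:56:23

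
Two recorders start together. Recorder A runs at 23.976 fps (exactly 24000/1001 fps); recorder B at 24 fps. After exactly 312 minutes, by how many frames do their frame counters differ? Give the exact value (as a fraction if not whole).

34560/77 frames

312 min = 18720 s.
A emits 24000/1001 × 18720 = 34560000/77 frames; B emits 24 × 18720 = 449280.
Difference = 34560/77 frames (≈ 448.8312); B is ahead of A.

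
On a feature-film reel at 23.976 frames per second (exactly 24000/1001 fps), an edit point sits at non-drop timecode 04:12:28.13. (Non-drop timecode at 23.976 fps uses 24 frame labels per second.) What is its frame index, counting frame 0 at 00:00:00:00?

363565

Total seconds to the label: (4 × 3600 + 12 × 60 + 28) = 15148.
Frame index = 15148 × 24 + 13 = 363565.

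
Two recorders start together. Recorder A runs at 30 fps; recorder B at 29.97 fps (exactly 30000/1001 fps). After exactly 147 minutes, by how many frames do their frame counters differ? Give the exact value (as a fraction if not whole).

147 min = 8820 s.
A emits 30 × 8820 = 264600 frames; B emits 30000/1001 × 8820 = 37800000/143.
Difference = 37800/143 frames (≈ 264.3357); B is behind A.

37800/143 frames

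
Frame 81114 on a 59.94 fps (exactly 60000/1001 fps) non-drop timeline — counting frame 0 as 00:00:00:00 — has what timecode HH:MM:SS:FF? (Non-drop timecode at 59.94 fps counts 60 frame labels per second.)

81114 ÷ 60 = 1351 full seconds, remainder 54 frames.
1351 s = 0 h 22 min 31 s.
Timecode: 00:22:31:54.

00:22:31:54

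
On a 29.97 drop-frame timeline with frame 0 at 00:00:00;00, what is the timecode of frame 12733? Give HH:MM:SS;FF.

Ten DF minutes hold 17982 frames, so frame 12733 lies in block 0 (frames 0–17981) with 12733 frames into that block.
The block's first minute is 1800 frames and the rest 1798 each; 12733 frames reaches minute 7, so 0 × 18 + 7 × 2 = 14 labels have been skipped so far.
Adding those back, label number 12733 + 14 = 12747 at 30 labels/s is 424 s + 27 f = 0 h 7 min 4 s frame 27, i.e. 00:07:04;27.

00:07:04;27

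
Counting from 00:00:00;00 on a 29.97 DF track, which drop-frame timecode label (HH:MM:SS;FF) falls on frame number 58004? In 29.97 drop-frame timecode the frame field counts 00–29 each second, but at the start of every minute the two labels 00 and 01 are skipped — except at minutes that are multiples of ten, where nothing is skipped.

00:32:15;12

Each 10-minute DF block holds 10 × 60 × 30 − 9 × 2 = 17982 frames. 58004 ÷ 17982 → 3 full blocks, remainder 4058.
Within the partial block the first minute is 1800 frames and each further minute 1798, so 2 further minute boundaries passed. Total skipped labels = 18 × 3 + 2 × 2 = 58.
Non-drop label index = 58004 + 58 = 58062; at 30 labels/s that is 00:32:15:12, i.e. DF 00:32:15;12.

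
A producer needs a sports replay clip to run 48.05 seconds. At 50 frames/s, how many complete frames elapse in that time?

2402 frames

Frames = 48.05 × 50 = 4805/2 ≈ 2402.5000.
Complete frames: 2402.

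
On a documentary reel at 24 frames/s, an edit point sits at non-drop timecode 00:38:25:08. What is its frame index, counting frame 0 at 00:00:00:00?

55328

Total seconds to the label: (0 × 3600 + 38 × 60 + 25) = 2305.
Frame index = 2305 × 24 + 8 = 55328.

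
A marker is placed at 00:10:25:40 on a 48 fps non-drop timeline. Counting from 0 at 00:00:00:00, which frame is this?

Total seconds to the label: (0 × 3600 + 10 × 60 + 25) = 625.
Frame index = 625 × 48 + 40 = 30040.

30040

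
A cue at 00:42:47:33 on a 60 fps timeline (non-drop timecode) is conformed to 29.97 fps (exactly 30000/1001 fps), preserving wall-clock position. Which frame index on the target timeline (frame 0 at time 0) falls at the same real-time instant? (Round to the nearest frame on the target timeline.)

Source frame index: (0×3600 + 42×60 + 47) × 60 + 33 = 154053.
Real time: 154053 / (60) = 51351/20 s.
Target frame: (51351/20) × (30000/1001) = 77026500/1001 ≈ 76949.550 → 76950.

frame 76950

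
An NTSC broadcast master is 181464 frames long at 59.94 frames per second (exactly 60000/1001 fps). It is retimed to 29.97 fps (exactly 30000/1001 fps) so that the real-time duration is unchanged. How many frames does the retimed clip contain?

90732 frames

Target frames = source frames × (target rate / source rate) = 181464 × (30000/1001)/(60000/1001) = 181464 × 1/2 = 90732.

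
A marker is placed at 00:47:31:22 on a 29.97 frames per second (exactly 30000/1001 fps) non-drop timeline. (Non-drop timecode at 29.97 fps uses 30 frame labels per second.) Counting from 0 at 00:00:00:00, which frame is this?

Total seconds to the label: (0 × 3600 + 47 × 60 + 31) = 2851.
Frame index = 2851 × 30 + 22 = 85552.

frame 85552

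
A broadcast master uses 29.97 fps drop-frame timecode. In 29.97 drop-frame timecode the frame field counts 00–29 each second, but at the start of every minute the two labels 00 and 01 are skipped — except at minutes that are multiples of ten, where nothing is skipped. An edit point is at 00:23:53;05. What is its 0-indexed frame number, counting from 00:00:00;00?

Complete 10-minute blocks: 2, each 17982 frames → 35964.
Remaining 3 whole minutes in the current block: 1800 + 2 × 1798 = 5396 frames.
Within the current minute: 53 × 30 + 5 − 2 = 1593 (labels ;00/;01 skipped at this minute). Total = 35964 + 5396 + 1593 = 42953.

42953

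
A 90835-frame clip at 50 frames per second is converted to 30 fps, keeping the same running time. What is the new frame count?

Target frames = source frames × (target rate / source rate) = 90835 × (30)/(50) = 90835 × 3/5 = 54501.

54501 frames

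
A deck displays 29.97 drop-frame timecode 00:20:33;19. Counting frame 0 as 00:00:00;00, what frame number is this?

36973

Complete 10-minute blocks: 2, each 17982 frames → 35964.
Remaining 0 whole minutes in the current block: 0 frames.
Within the current minute: 33 × 30 + 19 = 1009. Total = 35964 + 0 + 1009 = 36973.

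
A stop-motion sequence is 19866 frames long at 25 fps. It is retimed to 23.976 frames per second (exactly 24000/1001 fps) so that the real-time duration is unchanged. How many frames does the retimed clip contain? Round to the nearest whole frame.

19052 frames

Frames at target rate = 19866 × (24000/1001) / (25) = 247680/13 ≈ 19052.308.
Nearest whole frame: 19052.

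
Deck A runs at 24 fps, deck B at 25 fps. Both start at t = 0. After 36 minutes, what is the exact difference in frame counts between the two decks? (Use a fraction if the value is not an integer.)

2160 frames

36 min = 2160 s.
A emits 24 × 2160 = 51840 frames; B emits 25 × 2160 = 54000.
Difference = 2160 frames; B is ahead of A.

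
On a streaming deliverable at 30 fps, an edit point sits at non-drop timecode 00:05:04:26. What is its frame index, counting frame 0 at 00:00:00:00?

9146

Total seconds to the label: (0 × 3600 + 5 × 60 + 4) = 304.
Frame index = 304 × 30 + 26 = 9146.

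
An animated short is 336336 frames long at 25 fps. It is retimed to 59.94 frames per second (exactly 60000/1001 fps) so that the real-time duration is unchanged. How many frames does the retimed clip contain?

Target frames = source frames × (target rate / source rate) = 336336 × (60000/1001)/(25) = 336336 × 2400/1001 = 806400.

806400 frames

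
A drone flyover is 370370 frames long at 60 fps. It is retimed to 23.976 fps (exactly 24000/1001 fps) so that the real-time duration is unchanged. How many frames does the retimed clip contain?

148000 frames

Target frames = source frames × (target rate / source rate) = 370370 × (24000/1001)/(60) = 370370 × 400/1001 = 148000.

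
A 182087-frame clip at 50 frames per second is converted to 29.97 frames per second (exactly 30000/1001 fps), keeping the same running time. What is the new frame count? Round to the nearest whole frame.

Frames at target rate = 182087 × (30000/1001) / (50) = 109252200/1001 ≈ 109143.057.
Nearest whole frame: 109143.

109143 frames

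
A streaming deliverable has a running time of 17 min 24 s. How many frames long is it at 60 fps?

62640 frames

17 min 24 s = 1044 s.
Frames = 1044 × 60 = 62640.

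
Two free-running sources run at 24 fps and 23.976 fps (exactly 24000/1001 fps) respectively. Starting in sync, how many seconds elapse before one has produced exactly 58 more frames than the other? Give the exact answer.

The gap grows by |24000/1001 − 24| = 24/1001 frames per second.
Time for a 58-frame gap: 58 ÷ (24/1001) = 29029/12 s.

29029/12 seconds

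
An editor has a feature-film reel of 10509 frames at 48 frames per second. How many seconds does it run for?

Running time = 10509 / (48) = 218.9375 s.

218.9375 seconds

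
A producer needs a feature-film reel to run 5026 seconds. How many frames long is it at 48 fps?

Frames = 5026 × 48 = 241248.

241248 frames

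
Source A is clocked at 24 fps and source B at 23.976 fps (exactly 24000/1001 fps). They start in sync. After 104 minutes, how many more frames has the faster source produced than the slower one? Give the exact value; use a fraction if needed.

11520/77 frames

104 min = 6240 s.
A emits 24 × 6240 = 149760 frames; B emits 24000/1001 × 6240 = 11520000/77.
Difference = 11520/77 frames (≈ 149.6104); B is behind A.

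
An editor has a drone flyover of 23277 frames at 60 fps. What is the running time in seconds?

387.95 seconds

Running time = 23277 / (60) = 387.95 s.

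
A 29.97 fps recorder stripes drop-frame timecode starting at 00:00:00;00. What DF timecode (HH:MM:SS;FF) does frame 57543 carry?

00:31:59;29

Each 10-minute DF block holds 10 × 60 × 30 − 9 × 2 = 17982 frames. 57543 ÷ 17982 → 3 full blocks, remainder 3597.
Within the partial block the first minute is 1800 frames and each further minute 1798, so 1 further minute boundary passed. Total skipped labels = 18 × 3 + 2 × 1 = 56.
Non-drop label index = 57543 + 56 = 57599; at 30 labels/s that is 00:31:59:29, i.e. DF 00:31:59;29.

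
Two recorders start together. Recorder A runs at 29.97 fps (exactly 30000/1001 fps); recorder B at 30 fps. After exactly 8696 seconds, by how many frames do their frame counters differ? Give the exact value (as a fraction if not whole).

A emits 30000/1001 × 8696 = 260880000/1001 frames; B emits 30 × 8696 = 260880.
Difference = 260880/1001 frames (≈ 260.6194); B is ahead of A.

260880/1001 frames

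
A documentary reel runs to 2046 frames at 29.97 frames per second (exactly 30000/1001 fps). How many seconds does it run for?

Running time = 2046 / (30000/1001) = 68.2682 s.

68.2682 seconds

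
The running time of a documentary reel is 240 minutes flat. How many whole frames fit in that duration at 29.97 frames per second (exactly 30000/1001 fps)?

431568 frames

240 min = 14400 s.
Frames = 14400 × 30000/1001 = 432000000/1001 ≈ 431568.4316.
Complete frames: 431568.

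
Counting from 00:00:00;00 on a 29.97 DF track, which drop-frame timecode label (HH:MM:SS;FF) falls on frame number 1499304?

13:53:46;24

Ten DF minutes hold 17982 frames, so frame 1499304 lies in block 83 (frames 1492506–1510487) with 6798 frames into that block.
The block's first minute is 1800 frames and the rest 1798 each; 6798 frames reaches minute 3, so 83 × 18 + 3 × 2 = 1500 labels have been skipped so far.
Adding those back, label number 1499304 + 1500 = 1500804 at 30 labels/s is 50026 s + 24 f = 13 h 53 min 46 s frame 24, i.e. 13:53:46;24.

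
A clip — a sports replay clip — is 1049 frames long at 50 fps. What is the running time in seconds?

Running time = 1049 / (50) = 20.98 s.

20.98 seconds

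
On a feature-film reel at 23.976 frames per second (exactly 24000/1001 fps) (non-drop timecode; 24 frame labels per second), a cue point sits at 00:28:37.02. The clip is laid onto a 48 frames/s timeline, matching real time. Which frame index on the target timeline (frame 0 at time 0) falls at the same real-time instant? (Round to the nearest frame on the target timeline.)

Source frame index: (0×3600 + 28×60 + 37) × 24 + 2 = 41210.
Real time: 41210 / (24000/1001) = 4125121/2400 s.
Target frame: (4125121/2400) × (48) = 4125121/50 ≈ 82502.420 → 82502.

frame 82502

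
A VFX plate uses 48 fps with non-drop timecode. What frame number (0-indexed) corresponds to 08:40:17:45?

Total seconds to the label: (8 × 3600 + 40 × 60 + 17) = 31217.
Frame index = 31217 × 48 + 45 = 1498461.

1498461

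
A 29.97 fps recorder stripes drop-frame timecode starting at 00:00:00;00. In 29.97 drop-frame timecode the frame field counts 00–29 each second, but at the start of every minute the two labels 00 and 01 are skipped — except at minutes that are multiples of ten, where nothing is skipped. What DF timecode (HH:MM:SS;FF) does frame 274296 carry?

Ten DF minutes hold 17982 frames, so frame 274296 lies in block 15 (frames 269730–287711) with 4566 frames into that block.
The block's first minute is 1800 frames and the rest 1798 each; 4566 frames reaches minute 2, so 15 × 18 + 2 × 2 = 274 labels have been skipped so far.
Adding those back, label number 274296 + 274 = 274570 at 30 labels/s is 9152 s + 10 f = 2 h 32 min 32 s frame 10, i.e. 02:32:32;10.

02:32:32;10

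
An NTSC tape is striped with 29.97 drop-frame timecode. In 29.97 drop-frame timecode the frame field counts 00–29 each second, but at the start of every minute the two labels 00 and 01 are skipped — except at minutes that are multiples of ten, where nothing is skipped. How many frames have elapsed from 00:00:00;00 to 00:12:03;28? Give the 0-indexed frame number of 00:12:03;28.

Complete 10-minute blocks: 1, each 17982 frames → 17982.
Remaining 2 whole minutes in the current block: 1800 + 1 × 1798 = 3598 frames.
Within the current minute: 3 × 30 + 28 − 2 = 116 (labels ;00/;01 skipped at this minute). Total = 17982 + 3598 + 116 = 21696.

21696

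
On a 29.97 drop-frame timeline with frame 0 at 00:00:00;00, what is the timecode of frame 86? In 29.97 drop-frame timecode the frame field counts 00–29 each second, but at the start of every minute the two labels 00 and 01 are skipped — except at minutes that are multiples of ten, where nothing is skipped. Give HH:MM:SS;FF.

Each 10-minute DF block holds 10 × 60 × 30 − 9 × 2 = 17982 frames. 86 ÷ 17982 → 0 full blocks, remainder 86.
Within the partial block the first minute is 1800 frames and each further minute 1798, so 0 further minute boundaries passed. Total skipped labels = 18 × 0 + 2 × 0 = 0.
Non-drop label index = 86 + 0 = 86; at 30 labels/s that is 00:00:02:26, i.e. DF 00:00:02;26.

00:00:02;26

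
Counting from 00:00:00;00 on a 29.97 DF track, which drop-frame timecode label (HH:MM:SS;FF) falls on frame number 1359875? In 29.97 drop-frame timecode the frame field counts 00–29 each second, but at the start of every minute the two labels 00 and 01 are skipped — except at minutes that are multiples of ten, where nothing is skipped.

Ten DF minutes hold 17982 frames, so frame 1359875 lies in block 75 (frames 1348650–1366631) with 11225 frames into that block.
The block's first minute is 1800 frames and the rest 1798 each; 11225 frames reaches minute 6, so 75 × 18 + 6 × 2 = 1362 labels have been skipped so far.
Adding those back, label number 1359875 + 1362 = 1361237 at 30 labels/s is 45374 s + 17 f = 12 h 36 min 14 s frame 17, i.e. 12:36:14;17.

12:36:14;17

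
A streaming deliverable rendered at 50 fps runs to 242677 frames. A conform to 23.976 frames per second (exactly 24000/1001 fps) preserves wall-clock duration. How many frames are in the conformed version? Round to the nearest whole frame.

116369 frames

Frames at target rate = 242677 × (24000/1001) / (50) = 116484960/1001 ≈ 116368.591.
Nearest whole frame: 116369.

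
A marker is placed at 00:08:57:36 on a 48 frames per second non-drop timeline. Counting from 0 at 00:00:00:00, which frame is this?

Total seconds to the label: (0 × 3600 + 8 × 60 + 57) = 537.
Frame index = 537 × 48 + 36 = 25812.

frame 25812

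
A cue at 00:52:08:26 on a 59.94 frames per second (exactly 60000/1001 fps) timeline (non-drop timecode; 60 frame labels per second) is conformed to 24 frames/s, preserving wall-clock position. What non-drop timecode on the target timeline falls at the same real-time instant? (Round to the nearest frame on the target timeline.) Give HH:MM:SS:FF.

00:52:11:13

Source frame index: (0×3600 + 52×60 + 8) × 60 + 26 = 187706.
Real time: 187706 / (60000/1001) = 93946853/30000 s.
Target frame: (93946853/30000) × (24) = 93946853/1250 ≈ 75157.482 → 75157.
At 24 labels/s: frame 75157 → 00:52:11:13.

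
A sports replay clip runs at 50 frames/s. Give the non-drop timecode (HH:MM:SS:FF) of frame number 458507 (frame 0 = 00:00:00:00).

458507 ÷ 50 = 9170 full seconds, remainder 7 frames.
9170 s = 2 h 32 min 50 s.
Timecode: 02:32:50:07.

02:32:50:07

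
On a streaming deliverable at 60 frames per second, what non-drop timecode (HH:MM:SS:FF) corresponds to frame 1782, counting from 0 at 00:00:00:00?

1782 ÷ 60 = 29 full seconds, remainder 42 frames.
29 s = 0 h 0 min 29 s.
Timecode: 00:00:29:42.

00:00:29:42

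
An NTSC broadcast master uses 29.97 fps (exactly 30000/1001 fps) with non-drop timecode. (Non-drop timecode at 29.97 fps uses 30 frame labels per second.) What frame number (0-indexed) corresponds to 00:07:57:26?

14336

Total seconds to the label: (0 × 3600 + 7 × 60 + 57) = 477.
Frame index = 477 × 30 + 26 = 14336.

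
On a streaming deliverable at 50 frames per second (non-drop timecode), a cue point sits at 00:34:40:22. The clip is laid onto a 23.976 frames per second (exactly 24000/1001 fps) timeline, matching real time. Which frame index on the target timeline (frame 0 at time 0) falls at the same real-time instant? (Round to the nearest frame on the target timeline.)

frame 49881

Source frame index: (0×3600 + 34×60 + 40) × 50 + 22 = 104022.
Real time: 104022 / (50) = 52011/25 s.
Target frame: (52011/25) × (24000/1001) = 49930560/1001 ≈ 49880.679 → 49881.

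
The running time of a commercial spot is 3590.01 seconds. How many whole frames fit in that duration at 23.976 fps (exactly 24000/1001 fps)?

86074 frames

Frames = 3590.01 × 24000/1001 = 86160240/1001 ≈ 86074.1658.
Complete frames: 86074.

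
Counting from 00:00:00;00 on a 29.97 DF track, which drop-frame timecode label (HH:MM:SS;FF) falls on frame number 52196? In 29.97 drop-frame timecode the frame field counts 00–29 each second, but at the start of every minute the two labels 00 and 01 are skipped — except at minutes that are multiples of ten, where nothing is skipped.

Each 10-minute DF block holds 10 × 60 × 30 − 9 × 2 = 17982 frames. 52196 ÷ 17982 → 2 full blocks, remainder 16232.
Within the partial block the first minute is 1800 frames and each further minute 1798, so 9 further minute boundaries passed. Total skipped labels = 18 × 2 + 2 × 9 = 54.
Non-drop label index = 52196 + 54 = 52250; at 30 labels/s that is 00:29:01:20, i.e. DF 00:29:01;20.

00:29:01;20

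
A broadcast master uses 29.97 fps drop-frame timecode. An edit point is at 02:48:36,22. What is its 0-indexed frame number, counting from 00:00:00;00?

303198

As if non-drop at 30 labels/s: (2 × 3600 + 48 × 60 + 36) × 30 + 22 = 303502.
Minute boundaries passed: 168; those not divisible by 10: 168 − 16 = 152; dropped labels = 2 × 152 = 304.
Actual frame index = 303502 − 304 = 303198.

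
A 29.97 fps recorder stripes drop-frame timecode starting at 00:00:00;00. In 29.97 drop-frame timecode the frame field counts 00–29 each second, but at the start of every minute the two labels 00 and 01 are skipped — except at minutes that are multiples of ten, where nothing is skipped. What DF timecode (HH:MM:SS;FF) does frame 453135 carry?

Each 10-minute DF block holds 10 × 60 × 30 − 9 × 2 = 17982 frames. 453135 ÷ 17982 → 25 full blocks, remainder 3585.
Within the partial block the first minute is 1800 frames and each further minute 1798, so 1 further minute boundary passed. Total skipped labels = 18 × 25 + 2 × 1 = 452.
Non-drop label index = 453135 + 452 = 453587; at 30 labels/s that is 04:11:59:17, i.e. DF 04:11:59;17.

04:11:59;17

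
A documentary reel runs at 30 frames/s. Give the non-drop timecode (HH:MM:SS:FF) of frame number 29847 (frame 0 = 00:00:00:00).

00:16:34:27

29847 ÷ 30 = 994 full seconds, remainder 27 frames.
994 s = 0 h 16 min 34 s.
Timecode: 00:16:34:27.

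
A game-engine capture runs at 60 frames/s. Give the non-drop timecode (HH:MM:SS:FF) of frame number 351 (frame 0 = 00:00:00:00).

351 ÷ 60 = 5 full seconds, remainder 51 frames.
5 s = 0 h 0 min 5 s.
Timecode: 00:00:05:51.

00:00:05:51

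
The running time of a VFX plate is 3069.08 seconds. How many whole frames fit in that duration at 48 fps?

147315 frames

Frames = 3069.08 × 48 = 3682896/25 ≈ 147315.8400.
Complete frames: 147315.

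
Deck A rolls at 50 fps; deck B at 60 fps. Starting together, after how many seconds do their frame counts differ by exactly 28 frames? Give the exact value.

2.8 seconds

The gap grows by |60 − 50| = 10 frames per second.
Time for a 28-frame gap: 28 ÷ (10) = 2.8 s.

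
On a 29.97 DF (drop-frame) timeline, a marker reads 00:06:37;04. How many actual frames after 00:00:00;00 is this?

Complete 10-minute blocks: 0, each 17982 frames → 0.
Remaining 6 whole minutes in the current block: 1800 + 5 × 1798 = 10790 frames.
Within the current minute: 37 × 30 + 4 − 2 = 1112 (labels ;00/;01 skipped at this minute). Total = 0 + 10790 + 1112 = 11902.

11902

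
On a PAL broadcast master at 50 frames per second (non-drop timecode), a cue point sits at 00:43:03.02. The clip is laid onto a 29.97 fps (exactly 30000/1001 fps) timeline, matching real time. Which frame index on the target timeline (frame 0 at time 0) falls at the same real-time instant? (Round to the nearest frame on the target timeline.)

Source frame index: (0×3600 + 43×60 + 3) × 50 + 2 = 129152.
Real time: 129152 / (50) = 64576/25 s.
Target frame: (64576/25) × (30000/1001) = 77491200/1001 ≈ 77413.786 → 77414.

frame 77414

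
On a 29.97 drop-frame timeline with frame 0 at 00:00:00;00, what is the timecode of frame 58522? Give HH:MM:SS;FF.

Ten DF minutes hold 17982 frames, so frame 58522 lies in block 3 (frames 53946–71927) with 4576 frames into that block.
The block's first minute is 1800 frames and the rest 1798 each; 4576 frames reaches minute 2, so 3 × 18 + 2 × 2 = 58 labels have been skipped so far.
Adding those back, label number 58522 + 58 = 58580 at 30 labels/s is 1952 s + 20 f = 0 h 32 min 32 s frame 20, i.e. 00:32:32;20.

00:32:32;20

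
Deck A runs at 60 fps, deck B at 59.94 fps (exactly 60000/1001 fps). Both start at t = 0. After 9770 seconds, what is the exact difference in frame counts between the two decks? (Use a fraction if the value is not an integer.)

A emits 60 × 9770 = 586200 frames; B emits 60000/1001 × 9770 = 586200000/1001.
Difference = 586200/1001 frames (≈ 585.6144); B is behind A.

586200/1001 frames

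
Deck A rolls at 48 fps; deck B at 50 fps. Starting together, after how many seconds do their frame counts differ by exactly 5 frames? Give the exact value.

2.5 seconds

The gap grows by |50 − 48| = 2 frames per second.
Time for a 5-frame gap: 5 ÷ (2) = 2.5 s.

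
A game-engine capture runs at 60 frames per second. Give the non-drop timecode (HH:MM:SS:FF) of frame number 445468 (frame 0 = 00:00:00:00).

445468 ÷ 60 = 7424 full seconds, remainder 28 frames.
7424 s = 2 h 3 min 44 s.
Timecode: 02:03:44:28.

02:03:44:28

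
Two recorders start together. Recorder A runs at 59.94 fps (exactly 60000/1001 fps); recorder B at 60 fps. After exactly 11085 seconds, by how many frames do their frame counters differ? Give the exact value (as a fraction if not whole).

665100/1001 frames

A emits 60000/1001 × 11085 = 665100000/1001 frames; B emits 60 × 11085 = 665100.
Difference = 665100/1001 frames (≈ 664.4356); B is ahead of A.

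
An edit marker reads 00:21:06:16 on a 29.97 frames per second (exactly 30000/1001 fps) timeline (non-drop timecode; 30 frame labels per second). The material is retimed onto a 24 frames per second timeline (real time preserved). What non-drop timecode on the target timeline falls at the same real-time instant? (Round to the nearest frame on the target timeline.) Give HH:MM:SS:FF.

Source frame index: (0×3600 + 21×60 + 6) × 30 + 16 = 37996.
Real time: 37996 / (30000/1001) = 9508499/7500 s.
Target frame: (9508499/7500) × (24) = 19016998/625 ≈ 30427.197 → 30427.
At 24 labels/s: frame 30427 → 00:21:07:19.

00:21:07:19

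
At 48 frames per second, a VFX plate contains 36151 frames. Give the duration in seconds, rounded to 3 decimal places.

Running time = 36151 × 1/48 = 36151/48 s ≈ 753.146 s.

753.146 seconds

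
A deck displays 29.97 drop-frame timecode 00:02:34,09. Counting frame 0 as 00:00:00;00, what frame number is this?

4625

Complete 10-minute blocks: 0, each 17982 frames → 0.
Remaining 2 whole minutes in the current block: 1800 + 1 × 1798 = 3598 frames.
Within the current minute: 34 × 30 + 9 − 2 = 1027 (labels ;00/;01 skipped at this minute). Total = 0 + 3598 + 1027 = 4625.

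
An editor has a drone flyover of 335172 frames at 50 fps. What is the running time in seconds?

6703.44 seconds

Running time = 335172 / (50) = 6703.44 s.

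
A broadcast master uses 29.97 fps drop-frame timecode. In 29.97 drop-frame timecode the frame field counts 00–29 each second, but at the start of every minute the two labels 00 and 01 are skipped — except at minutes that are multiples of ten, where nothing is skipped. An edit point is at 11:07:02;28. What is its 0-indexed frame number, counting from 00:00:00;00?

1199486

As if non-drop at 30 labels/s: (11 × 3600 + 7 × 60 + 2) × 30 + 28 = 1200688.
Minute boundaries passed: 667; those not divisible by 10: 667 − 66 = 601; dropped labels = 2 × 601 = 1202.
Actual frame index = 1200688 − 1202 = 1199486.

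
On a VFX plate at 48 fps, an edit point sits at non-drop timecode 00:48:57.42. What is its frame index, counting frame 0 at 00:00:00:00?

Total seconds to the label: (0 × 3600 + 48 × 60 + 57) = 2937.
Frame index = 2937 × 48 + 42 = 141018.

frame 141018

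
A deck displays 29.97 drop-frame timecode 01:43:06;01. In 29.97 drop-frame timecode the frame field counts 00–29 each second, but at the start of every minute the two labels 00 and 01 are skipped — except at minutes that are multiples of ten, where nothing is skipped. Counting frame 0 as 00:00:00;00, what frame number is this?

Complete 10-minute blocks: 10, each 17982 frames → 179820.
Remaining 3 whole minutes in the current block: 1800 + 2 × 1798 = 5396 frames.
Within the current minute: 6 × 30 + 1 − 2 = 179 (labels ;00/;01 skipped at this minute). Total = 179820 + 5396 + 179 = 185395.

185395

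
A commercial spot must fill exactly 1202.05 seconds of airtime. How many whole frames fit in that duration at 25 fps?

30051 frames

Frames = 1202.05 × 25 = 120205/4 ≈ 30051.2500.
Complete frames: 30051.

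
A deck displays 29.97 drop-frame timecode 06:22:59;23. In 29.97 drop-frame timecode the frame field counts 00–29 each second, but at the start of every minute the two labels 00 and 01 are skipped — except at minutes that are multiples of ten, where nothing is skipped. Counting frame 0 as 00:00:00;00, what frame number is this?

Complete 10-minute blocks: 38, each 17982 frames → 683316.
Remaining 2 whole minutes in the current block: 1800 + 1 × 1798 = 3598 frames.
Within the current minute: 59 × 30 + 23 − 2 = 1791 (labels ;00/;01 skipped at this minute). Total = 683316 + 3598 + 1791 = 688705.

688705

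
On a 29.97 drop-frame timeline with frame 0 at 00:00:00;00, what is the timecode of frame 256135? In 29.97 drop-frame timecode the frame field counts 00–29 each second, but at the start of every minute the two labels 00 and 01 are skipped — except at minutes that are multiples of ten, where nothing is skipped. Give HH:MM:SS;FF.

02:22:26;11

Ten DF minutes hold 17982 frames, so frame 256135 lies in block 14 (frames 251748–269729) with 4387 frames into that block.
The block's first minute is 1800 frames and the rest 1798 each; 4387 frames reaches minute 2, so 14 × 18 + 2 × 2 = 256 labels have been skipped so far.
Adding those back, label number 256135 + 256 = 256391 at 30 labels/s is 8546 s + 11 f = 2 h 22 min 26 s frame 11, i.e. 02:22:26;11.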